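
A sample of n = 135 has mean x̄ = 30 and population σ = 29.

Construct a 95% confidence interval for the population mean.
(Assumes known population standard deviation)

Confidence level: 95%, α = 0.05
z_0.025 = 1.960
SE = σ/√n = 29/√135 = 2.4959
Margin of error = 1.960 × 2.4959 = 4.8920
CI: x̄ ± margin = 30 ± 4.8920
CI: (25.1080, 34.8920)

Answer: (25.1080, 34.8920)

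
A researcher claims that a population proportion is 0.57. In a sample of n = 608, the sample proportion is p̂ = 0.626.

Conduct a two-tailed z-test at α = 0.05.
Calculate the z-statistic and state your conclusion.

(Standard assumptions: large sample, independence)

H₀: p = 0.57, H₁: p ≠ 0.57
Standard error: SE = √(p₀(1-p₀)/n) = √(0.57×0.43/608) = 0.020078
z-statistic: z = (p̂ - p₀)/SE = (0.626 - 0.57)/0.020078 = 2.7891
Critical value: z_0.025 = ±1.960
p-value = 0.0053
Decision: reject H₀ at α = 0.05

Answer: z = 2.7891, reject H₀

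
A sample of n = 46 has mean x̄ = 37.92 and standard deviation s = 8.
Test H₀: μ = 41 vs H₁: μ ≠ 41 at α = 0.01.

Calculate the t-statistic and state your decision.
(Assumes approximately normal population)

Answer: t = -2.6113, fail to reject H₀

Derivation:
df = n - 1 = 45
SE = s/√n = 8/√46 = 1.1795
t = (x̄ - μ₀)/SE = (37.92 - 41)/1.1795 = -2.6113
Critical value: t_{0.005,45} = ±2.690
p-value ≈ 0.0122
Decision: fail to reject H₀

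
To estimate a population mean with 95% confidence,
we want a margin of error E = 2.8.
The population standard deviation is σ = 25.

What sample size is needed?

z_0.025 = 1.960
n = (z×σ/E)² = (1.960×25/2.8)²
n = 306.2500
Round up: n = 307

Answer: n = 307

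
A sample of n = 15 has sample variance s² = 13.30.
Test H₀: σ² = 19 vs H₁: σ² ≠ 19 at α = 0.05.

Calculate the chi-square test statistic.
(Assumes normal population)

Answer: χ² = 9.8000, fail to reject H₀

Derivation:
df = n - 1 = 14
χ² = (n-1)s²/σ₀² = 14×13.30/19 = 9.8000
Critical values: χ²_{0.975,14} = 5.629, χ²_{0.025,14} = 26.119
Rejection region: χ² < 5.629 or χ² > 26.119
Decision: fail to reject H₀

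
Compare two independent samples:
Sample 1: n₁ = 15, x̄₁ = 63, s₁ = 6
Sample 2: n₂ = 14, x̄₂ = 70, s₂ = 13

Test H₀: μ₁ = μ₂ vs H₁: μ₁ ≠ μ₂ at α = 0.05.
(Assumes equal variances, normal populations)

Pooled variance: s²_p = [14×6² + 13×13²]/(27) = 100.0370
s_p = 10.0018
SE = s_p×√(1/n₁ + 1/n₂) = 10.0018×√(1/15 + 1/14) = 3.7168
t = (x̄₁ - x̄₂)/SE = (63 - 70)/3.7168 = -1.8833
df = 27, t-critical = ±2.052
Decision: fail to reject H₀

Answer: t = -1.8833, fail to reject H₀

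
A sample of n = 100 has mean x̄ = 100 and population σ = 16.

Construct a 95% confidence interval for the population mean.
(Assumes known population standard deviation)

Answer: (96.8640, 103.1360)

Derivation:
Confidence level: 95%, α = 0.05
z_0.025 = 1.960
SE = σ/√n = 16/√100 = 1.6000
Margin of error = 1.960 × 1.6000 = 3.1360
CI: x̄ ± margin = 100 ± 3.1360
CI: (96.8640, 103.1360)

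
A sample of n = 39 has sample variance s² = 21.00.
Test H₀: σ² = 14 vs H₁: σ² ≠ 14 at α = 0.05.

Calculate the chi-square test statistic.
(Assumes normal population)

df = n - 1 = 38
χ² = (n-1)s²/σ₀² = 38×21.00/14 = 57.0000
Critical values: χ²_{0.975,38} = 22.878, χ²_{0.025,38} = 56.896
Rejection region: χ² < 22.878 or χ² > 56.896
Decision: reject H₀

Answer: χ² = 57.0000, reject H₀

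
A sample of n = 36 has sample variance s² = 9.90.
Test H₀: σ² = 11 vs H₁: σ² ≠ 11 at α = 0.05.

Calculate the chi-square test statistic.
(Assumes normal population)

Answer: χ² = 31.5000, fail to reject H₀

Derivation:
df = n - 1 = 35
χ² = (n-1)s²/σ₀² = 35×9.90/11 = 31.5000
Critical values: χ²_{0.975,35} = 20.569, χ²_{0.025,35} = 53.203
Rejection region: χ² < 20.569 or χ² > 53.203
Decision: fail to reject H₀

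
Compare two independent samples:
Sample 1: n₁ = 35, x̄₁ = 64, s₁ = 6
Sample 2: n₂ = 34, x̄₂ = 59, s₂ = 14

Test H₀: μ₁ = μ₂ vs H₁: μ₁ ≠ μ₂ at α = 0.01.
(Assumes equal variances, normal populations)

Pooled variance: s²_p = [34×6² + 33×14²]/(67) = 114.8060
s_p = 10.7148
SE = s_p×√(1/n₁ + 1/n₂) = 10.7148×√(1/35 + 1/34) = 2.5801
t = (x̄₁ - x̄₂)/SE = (64 - 59)/2.5801 = 1.9379
df = 67, t-critical = ±2.651
Decision: fail to reject H₀

Answer: t = 1.9379, fail to reject H₀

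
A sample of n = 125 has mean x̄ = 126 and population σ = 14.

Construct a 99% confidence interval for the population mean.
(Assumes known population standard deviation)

Answer: (122.7743, 129.2257)

Derivation:
Confidence level: 99%, α = 0.01
z_0.005 = 2.576
SE = σ/√n = 14/√125 = 1.2522
Margin of error = 2.576 × 1.2522 = 3.2257
CI: x̄ ± margin = 126 ± 3.2257
CI: (122.7743, 129.2257)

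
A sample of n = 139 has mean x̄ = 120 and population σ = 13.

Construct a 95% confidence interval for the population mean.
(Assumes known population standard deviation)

Confidence level: 95%, α = 0.05
z_0.025 = 1.960
SE = σ/√n = 13/√139 = 1.1026
Margin of error = 1.960 × 1.1026 = 2.1611
CI: x̄ ± margin = 120 ± 2.1611
CI: (117.8389, 122.1611)

Answer: (117.8389, 122.1611)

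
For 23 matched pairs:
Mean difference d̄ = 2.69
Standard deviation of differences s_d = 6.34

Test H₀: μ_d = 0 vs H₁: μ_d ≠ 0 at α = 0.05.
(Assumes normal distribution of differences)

Answer: t = 2.0348, fail to reject H₀

Derivation:
df = n - 1 = 22
SE = s_d/√n = 6.34/√23 = 1.3220
t = d̄/SE = 2.69/1.3220 = 2.0348
Critical value: t_{0.025,22} = ±2.074
p-value ≈ 0.0541
Decision: fail to reject H₀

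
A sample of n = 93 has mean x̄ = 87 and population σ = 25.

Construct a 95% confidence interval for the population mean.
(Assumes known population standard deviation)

Confidence level: 95%, α = 0.05
z_0.025 = 1.960
SE = σ/√n = 25/√93 = 2.5924
Margin of error = 1.960 × 2.5924 = 5.0811
CI: x̄ ± margin = 87 ± 5.0811
CI: (81.9189, 92.0811)

Answer: (81.9189, 92.0811)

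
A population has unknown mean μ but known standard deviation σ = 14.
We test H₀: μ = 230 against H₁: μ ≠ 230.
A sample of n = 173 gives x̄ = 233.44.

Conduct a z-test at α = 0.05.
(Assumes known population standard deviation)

Answer: z = 3.2319, reject H₀

Derivation:
Standard error: SE = σ/√n = 14/√173 = 1.0644
z-statistic: z = (x̄ - μ₀)/SE = (233.44 - 230)/1.0644 = 3.2319
Critical value: ±1.960
p-value = 0.0012
Decision: reject H₀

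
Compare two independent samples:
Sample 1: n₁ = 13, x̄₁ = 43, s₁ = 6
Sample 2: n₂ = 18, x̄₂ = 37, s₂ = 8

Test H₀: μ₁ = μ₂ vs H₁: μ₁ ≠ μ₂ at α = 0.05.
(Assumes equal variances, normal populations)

Pooled variance: s²_p = [12×6² + 17×8²]/(29) = 52.4138
s_p = 7.2397
SE = s_p×√(1/n₁ + 1/n₂) = 7.2397×√(1/13 + 1/18) = 2.6351
t = (x̄₁ - x̄₂)/SE = (43 - 37)/2.6351 = 2.2770
df = 29, t-critical = ±2.045
Decision: reject H₀

Answer: t = 2.2770, reject H₀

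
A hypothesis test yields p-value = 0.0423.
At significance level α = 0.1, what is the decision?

Answer: reject H₀

Derivation:
Compare p-value to α:
0.0423 < 0.1
Decision: reject H₀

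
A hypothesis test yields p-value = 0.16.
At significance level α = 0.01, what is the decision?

Answer: fail to reject H₀

Derivation:
Compare p-value to α:
0.16 ≥ 0.01
Decision: fail to reject H₀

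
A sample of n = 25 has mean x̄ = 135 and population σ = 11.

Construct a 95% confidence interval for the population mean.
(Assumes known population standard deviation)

Confidence level: 95%, α = 0.05
z_0.025 = 1.960
SE = σ/√n = 11/√25 = 2.2000
Margin of error = 1.960 × 2.2000 = 4.3120
CI: x̄ ± margin = 135 ± 4.3120
CI: (130.6880, 139.3120)

Answer: (130.6880, 139.3120)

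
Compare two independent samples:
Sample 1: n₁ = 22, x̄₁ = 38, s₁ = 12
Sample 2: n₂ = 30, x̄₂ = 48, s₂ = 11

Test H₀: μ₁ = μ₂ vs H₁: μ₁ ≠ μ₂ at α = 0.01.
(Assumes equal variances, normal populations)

Answer: t = -3.1167, reject H₀

Derivation:
Pooled variance: s²_p = [21×12² + 29×11²]/(50) = 130.6600
s_p = 11.4307
SE = s_p×√(1/n₁ + 1/n₂) = 11.4307×√(1/22 + 1/30) = 3.2085
t = (x̄₁ - x̄₂)/SE = (38 - 48)/3.2085 = -3.1167
df = 50, t-critical = ±2.678
Decision: reject H₀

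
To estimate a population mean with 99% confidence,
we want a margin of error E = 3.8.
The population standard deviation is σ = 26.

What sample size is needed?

Answer: n = 311

Derivation:
z_0.005 = 2.576
n = (z×σ/E)² = (2.576×26/3.8)²
n = 310.6499
Round up: n = 311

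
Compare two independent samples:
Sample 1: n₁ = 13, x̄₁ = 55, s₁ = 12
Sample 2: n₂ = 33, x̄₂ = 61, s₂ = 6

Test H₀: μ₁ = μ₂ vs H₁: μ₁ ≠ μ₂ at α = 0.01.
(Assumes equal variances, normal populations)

Pooled variance: s²_p = [12×12² + 32×6²]/(44) = 65.4545
s_p = 8.0904
SE = s_p×√(1/n₁ + 1/n₂) = 8.0904×√(1/13 + 1/33) = 2.6492
t = (x̄₁ - x̄₂)/SE = (55 - 61)/2.6492 = -2.2648
df = 44, t-critical = ±2.692
Decision: fail to reject H₀

Answer: t = -2.2648, fail to reject H₀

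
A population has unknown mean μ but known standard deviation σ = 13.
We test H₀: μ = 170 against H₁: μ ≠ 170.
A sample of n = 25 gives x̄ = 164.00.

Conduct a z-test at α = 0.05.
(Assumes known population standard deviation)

Answer: z = -2.3077, reject H₀

Derivation:
Standard error: SE = σ/√n = 13/√25 = 2.6000
z-statistic: z = (x̄ - μ₀)/SE = (164.00 - 170)/2.6000 = -2.3077
Critical value: ±1.960
p-value = 0.0210
Decision: reject H₀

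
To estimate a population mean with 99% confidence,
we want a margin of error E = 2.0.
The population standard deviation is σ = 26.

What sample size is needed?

Answer: n = 1122

Derivation:
z_0.005 = 2.576
n = (z×σ/E)² = (2.576×26/2.0)²
n = 1121.4461
Round up: n = 1122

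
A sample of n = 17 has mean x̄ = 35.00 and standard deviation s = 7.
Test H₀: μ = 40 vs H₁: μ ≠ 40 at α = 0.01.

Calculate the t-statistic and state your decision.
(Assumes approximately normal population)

Answer: t = -2.9452, reject H₀

Derivation:
df = n - 1 = 16
SE = s/√n = 7/√17 = 1.6977
t = (x̄ - μ₀)/SE = (35.00 - 40)/1.6977 = -2.9452
Critical value: t_{0.005,16} = ±2.921
p-value ≈ 0.0095
Decision: reject H₀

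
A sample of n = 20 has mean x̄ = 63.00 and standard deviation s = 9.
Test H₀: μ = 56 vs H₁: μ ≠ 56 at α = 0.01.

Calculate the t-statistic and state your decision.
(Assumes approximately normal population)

Answer: t = 3.4783, reject H₀

Derivation:
df = n - 1 = 19
SE = s/√n = 9/√20 = 2.0125
t = (x̄ - μ₀)/SE = (63.00 - 56)/2.0125 = 3.4783
Critical value: t_{0.005,19} = ±2.861
p-value ≈ 0.0025
Decision: reject H₀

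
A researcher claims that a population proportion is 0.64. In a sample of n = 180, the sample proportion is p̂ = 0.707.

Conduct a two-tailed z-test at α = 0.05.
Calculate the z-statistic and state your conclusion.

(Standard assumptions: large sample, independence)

Answer: z = 1.8727, fail to reject H₀

Derivation:
H₀: p = 0.64, H₁: p ≠ 0.64
Standard error: SE = √(p₀(1-p₀)/n) = √(0.64×0.36/180) = 0.035777
z-statistic: z = (p̂ - p₀)/SE = (0.707 - 0.64)/0.035777 = 1.8727
Critical value: z_0.025 = ±1.960
p-value = 0.0611
Decision: fail to reject H₀ at α = 0.05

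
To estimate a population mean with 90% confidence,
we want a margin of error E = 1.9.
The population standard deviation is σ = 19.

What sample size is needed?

Answer: n = 271

Derivation:
z_0.05 = 1.645
n = (z×σ/E)² = (1.645×19/1.9)²
n = 270.6025
Round up: n = 271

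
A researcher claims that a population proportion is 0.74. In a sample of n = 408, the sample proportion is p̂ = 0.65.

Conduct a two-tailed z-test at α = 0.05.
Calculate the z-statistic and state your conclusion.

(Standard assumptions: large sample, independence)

H₀: p = 0.74, H₁: p ≠ 0.74
Standard error: SE = √(p₀(1-p₀)/n) = √(0.74×0.26/408) = 0.021716
z-statistic: z = (p̂ - p₀)/SE = (0.65 - 0.74)/0.021716 = -4.1444
Critical value: z_0.025 = ±1.960
p-value < 0.0001
Decision: reject H₀ at α = 0.05

Answer: z = -4.1444, reject H₀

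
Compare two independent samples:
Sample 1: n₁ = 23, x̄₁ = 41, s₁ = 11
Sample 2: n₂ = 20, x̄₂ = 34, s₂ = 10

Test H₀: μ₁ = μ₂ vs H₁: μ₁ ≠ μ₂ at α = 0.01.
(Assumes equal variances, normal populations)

Answer: t = 2.1705, fail to reject H₀

Derivation:
Pooled variance: s²_p = [22×11² + 19×10²]/(41) = 111.2683
s_p = 10.5484
SE = s_p×√(1/n₁ + 1/n₂) = 10.5484×√(1/23 + 1/20) = 3.2251
t = (x̄₁ - x̄₂)/SE = (41 - 34)/3.2251 = 2.1705
df = 41, t-critical = ±2.701
Decision: fail to reject H₀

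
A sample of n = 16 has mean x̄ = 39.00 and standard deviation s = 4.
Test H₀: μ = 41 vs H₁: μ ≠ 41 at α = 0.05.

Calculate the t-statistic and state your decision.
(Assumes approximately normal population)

Answer: t = -2.0000, fail to reject H₀

Derivation:
df = n - 1 = 15
SE = s/√n = 4/√16 = 1.0000
t = (x̄ - μ₀)/SE = (39.00 - 41)/1.0000 = -2.0000
Critical value: t_{0.025,15} = ±2.131
p-value ≈ 0.0639
Decision: fail to reject H₀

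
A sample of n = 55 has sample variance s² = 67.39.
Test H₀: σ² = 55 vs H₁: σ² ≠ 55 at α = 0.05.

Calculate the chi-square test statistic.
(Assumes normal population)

df = n - 1 = 54
χ² = (n-1)s²/σ₀² = 54×67.39/55 = 66.1647
Critical values: χ²_{0.975,54} = 35.586, χ²_{0.025,54} = 76.192
Rejection region: χ² < 35.586 or χ² > 76.192
Decision: fail to reject H₀

Answer: χ² = 66.1647, fail to reject H₀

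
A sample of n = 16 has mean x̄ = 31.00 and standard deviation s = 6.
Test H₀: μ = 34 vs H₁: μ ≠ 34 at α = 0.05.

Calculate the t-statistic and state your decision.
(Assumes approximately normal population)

Answer: t = -2.0000, fail to reject H₀

Derivation:
df = n - 1 = 15
SE = s/√n = 6/√16 = 1.5000
t = (x̄ - μ₀)/SE = (31.00 - 34)/1.5000 = -2.0000
Critical value: t_{0.025,15} = ±2.131
p-value ≈ 0.0639
Decision: fail to reject H₀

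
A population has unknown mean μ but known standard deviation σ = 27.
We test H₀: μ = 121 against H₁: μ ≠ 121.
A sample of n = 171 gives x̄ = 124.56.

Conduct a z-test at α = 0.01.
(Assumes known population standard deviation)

Standard error: SE = σ/√n = 27/√171 = 2.0647
z-statistic: z = (x̄ - μ₀)/SE = (124.56 - 121)/2.0647 = 1.7242
Critical value: ±2.576
p-value = 0.0847
Decision: fail to reject H₀

Answer: z = 1.7242, fail to reject H₀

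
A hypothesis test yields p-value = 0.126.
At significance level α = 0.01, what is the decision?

Answer: fail to reject H₀

Derivation:
Compare p-value to α:
0.126 ≥ 0.01
Decision: fail to reject H₀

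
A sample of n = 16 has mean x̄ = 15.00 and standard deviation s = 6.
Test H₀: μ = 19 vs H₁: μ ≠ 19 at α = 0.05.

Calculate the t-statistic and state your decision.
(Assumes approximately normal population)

Answer: t = -2.6667, reject H₀

Derivation:
df = n - 1 = 15
SE = s/√n = 6/√16 = 1.5000
t = (x̄ - μ₀)/SE = (15.00 - 19)/1.5000 = -2.6667
Critical value: t_{0.025,15} = ±2.131
p-value ≈ 0.0176
Decision: reject H₀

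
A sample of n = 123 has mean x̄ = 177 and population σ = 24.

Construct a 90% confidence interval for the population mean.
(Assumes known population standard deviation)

Confidence level: 90%, α = 0.1
z_0.05 = 1.645
SE = σ/√n = 24/√123 = 2.1640
Margin of error = 1.645 × 2.1640 = 3.5598
CI: x̄ ± margin = 177 ± 3.5598
CI: (173.4402, 180.5598)

Answer: (173.4402, 180.5598)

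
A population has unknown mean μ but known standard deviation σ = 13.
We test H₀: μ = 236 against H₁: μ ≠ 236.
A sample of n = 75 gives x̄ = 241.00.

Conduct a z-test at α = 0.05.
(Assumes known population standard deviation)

Standard error: SE = σ/√n = 13/√75 = 1.5011
z-statistic: z = (x̄ - μ₀)/SE = (241.00 - 236)/1.5011 = 3.3309
Critical value: ±1.960
p-value = 0.0009
Decision: reject H₀

Answer: z = 3.3309, reject H₀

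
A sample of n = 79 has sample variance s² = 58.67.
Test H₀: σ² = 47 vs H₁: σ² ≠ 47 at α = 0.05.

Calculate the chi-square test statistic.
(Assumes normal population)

df = n - 1 = 78
χ² = (n-1)s²/σ₀² = 78×58.67/47 = 97.3672
Critical values: χ²_{0.975,78} = 55.466, χ²_{0.025,78} = 104.316
Rejection region: χ² < 55.466 or χ² > 104.316
Decision: fail to reject H₀

Answer: χ² = 97.3672, fail to reject H₀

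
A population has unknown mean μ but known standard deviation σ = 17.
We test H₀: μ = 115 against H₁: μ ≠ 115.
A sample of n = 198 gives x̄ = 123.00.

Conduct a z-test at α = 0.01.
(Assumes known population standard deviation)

Standard error: SE = σ/√n = 17/√198 = 1.2081
z-statistic: z = (x̄ - μ₀)/SE = (123.00 - 115)/1.2081 = 6.6220
Critical value: ±2.576
p-value < 0.0001
Decision: reject H₀

Answer: z = 6.6220, reject H₀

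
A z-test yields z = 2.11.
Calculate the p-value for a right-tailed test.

For z = 2.11:
p = P(Z > 2.11) = 1 - Φ(2.11) = 0.0174

Answer: p-value ≈ 0.0174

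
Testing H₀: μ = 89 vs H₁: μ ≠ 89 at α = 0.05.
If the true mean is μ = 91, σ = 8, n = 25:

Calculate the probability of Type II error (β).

Answer: β ≈ 0.7605

Derivation:
SE = σ/√n = 8/√25 = 1.6000
Critical values: μ₀ ± z_0.025×SE = 89 ± 1.960×1.6000
Acceptance region: (85.8640, 92.1360)
Under H₁ (μ = 91): z_high = (92.1360 - 91)/1.6000 = 0.7100, z_low = (85.8640 - 91)/1.6000 = -3.2100
β = P(not reject | H₁) = Φ(0.7100) - Φ(-3.2100) ≈ 0.7605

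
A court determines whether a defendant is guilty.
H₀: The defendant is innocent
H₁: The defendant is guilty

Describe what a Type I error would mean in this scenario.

Type I error: rejecting H₀ when it is actually true (false positive).
Type II error: failing to reject H₀ when H₁ is actually true (false negative).

Answer: Convicting an innocent person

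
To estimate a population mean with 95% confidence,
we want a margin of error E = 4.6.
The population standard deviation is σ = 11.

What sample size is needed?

Answer: n = 22

Derivation:
z_0.025 = 1.960
n = (z×σ/E)² = (1.960×11/4.6)²
n = 21.9676
Round up: n = 22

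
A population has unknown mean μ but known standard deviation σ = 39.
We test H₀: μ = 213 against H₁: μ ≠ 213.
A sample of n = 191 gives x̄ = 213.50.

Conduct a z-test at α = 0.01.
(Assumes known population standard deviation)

Standard error: SE = σ/√n = 39/√191 = 2.8219
z-statistic: z = (x̄ - μ₀)/SE = (213.50 - 213)/2.8219 = 0.1772
Critical value: ±2.576
p-value = 0.8594
Decision: fail to reject H₀

Answer: z = 0.1772, fail to reject H₀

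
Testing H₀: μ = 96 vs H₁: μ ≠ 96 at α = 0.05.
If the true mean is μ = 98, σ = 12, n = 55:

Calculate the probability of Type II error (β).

SE = σ/√n = 12/√55 = 1.6181
Critical values: μ₀ ± z_0.025×SE = 96 ± 1.960×1.6181
Acceptance region: (92.8285, 99.1715)
Under H₁ (μ = 98): z_high = (99.1715 - 98)/1.6181 = 0.7240, z_low = (92.8285 - 98)/1.6181 = -3.1960
β = P(not reject | H₁) = Φ(0.7240) - Φ(-3.1960) ≈ 0.7648

Answer: β ≈ 0.7648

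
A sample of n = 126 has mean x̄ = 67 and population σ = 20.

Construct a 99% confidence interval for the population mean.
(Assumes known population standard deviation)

Answer: (62.4103, 71.5897)

Derivation:
Confidence level: 99%, α = 0.01
z_0.005 = 2.576
SE = σ/√n = 20/√126 = 1.7817
Margin of error = 2.576 × 1.7817 = 4.5897
CI: x̄ ± margin = 67 ± 4.5897
CI: (62.4103, 71.5897)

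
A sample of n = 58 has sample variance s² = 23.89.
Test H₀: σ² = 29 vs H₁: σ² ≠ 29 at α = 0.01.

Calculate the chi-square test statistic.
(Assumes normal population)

Answer: χ² = 46.9562, fail to reject H₀

Derivation:
df = n - 1 = 57
χ² = (n-1)s²/σ₀² = 57×23.89/29 = 46.9562
Critical values: χ²_{0.995,57} = 33.248, χ²_{0.005,57} = 88.236
Rejection region: χ² < 33.248 or χ² > 88.236
Decision: fail to reject H₀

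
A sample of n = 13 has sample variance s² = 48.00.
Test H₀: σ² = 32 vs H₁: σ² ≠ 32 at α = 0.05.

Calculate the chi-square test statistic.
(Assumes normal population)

Answer: χ² = 18.0000, fail to reject H₀

Derivation:
df = n - 1 = 12
χ² = (n-1)s²/σ₀² = 12×48.00/32 = 18.0000
Critical values: χ²_{0.975,12} = 4.404, χ²_{0.025,12} = 23.337
Rejection region: χ² < 4.404 or χ² > 23.337
Decision: fail to reject H₀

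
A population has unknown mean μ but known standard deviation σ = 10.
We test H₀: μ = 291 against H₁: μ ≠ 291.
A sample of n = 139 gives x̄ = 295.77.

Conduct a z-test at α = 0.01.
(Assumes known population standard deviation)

Standard error: SE = σ/√n = 10/√139 = 0.8482
z-statistic: z = (x̄ - μ₀)/SE = (295.77 - 291)/0.8482 = 5.6237
Critical value: ±2.576
p-value < 0.0001
Decision: reject H₀

Answer: z = 5.6237, reject H₀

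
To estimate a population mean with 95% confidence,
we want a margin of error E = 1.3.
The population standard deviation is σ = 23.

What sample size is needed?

Answer: n = 1203

Derivation:
z_0.025 = 1.960
n = (z×σ/E)² = (1.960×23/1.3)²
n = 1202.4890
Round up: n = 1203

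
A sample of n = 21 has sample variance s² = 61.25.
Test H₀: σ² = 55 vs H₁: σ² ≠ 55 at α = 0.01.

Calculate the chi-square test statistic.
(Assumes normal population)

Answer: χ² = 22.2727, fail to reject H₀

Derivation:
df = n - 1 = 20
χ² = (n-1)s²/σ₀² = 20×61.25/55 = 22.2727
Critical values: χ²_{0.995,20} = 7.434, χ²_{0.005,20} = 39.997
Rejection region: χ² < 7.434 or χ² > 39.997
Decision: fail to reject H₀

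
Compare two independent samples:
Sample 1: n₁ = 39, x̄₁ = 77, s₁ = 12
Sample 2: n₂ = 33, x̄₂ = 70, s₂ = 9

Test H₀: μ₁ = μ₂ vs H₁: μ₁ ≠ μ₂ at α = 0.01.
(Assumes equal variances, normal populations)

Pooled variance: s²_p = [38×12² + 32×9²]/(70) = 115.2000
s_p = 10.7331
SE = s_p×√(1/n₁ + 1/n₂) = 10.7331×√(1/39 + 1/33) = 2.5386
t = (x̄₁ - x̄₂)/SE = (77 - 70)/2.5386 = 2.7574
df = 70, t-critical = ±2.648
Decision: reject H₀

Answer: t = 2.7574, reject H₀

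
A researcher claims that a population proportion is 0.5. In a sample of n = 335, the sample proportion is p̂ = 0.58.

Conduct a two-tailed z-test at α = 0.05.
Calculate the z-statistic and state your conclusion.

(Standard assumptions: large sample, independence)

Answer: z = 2.9285, reject H₀

Derivation:
H₀: p = 0.5, H₁: p ≠ 0.5
Standard error: SE = √(p₀(1-p₀)/n) = √(0.5×0.5/335) = 0.027318
z-statistic: z = (p̂ - p₀)/SE = (0.58 - 0.5)/0.027318 = 2.9285
Critical value: z_0.025 = ±1.960
p-value = 0.0034
Decision: reject H₀ at α = 0.05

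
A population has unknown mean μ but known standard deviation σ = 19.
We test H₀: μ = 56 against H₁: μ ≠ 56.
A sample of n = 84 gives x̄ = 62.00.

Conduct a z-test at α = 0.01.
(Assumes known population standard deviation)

Answer: z = 2.8942, reject H₀

Derivation:
Standard error: SE = σ/√n = 19/√84 = 2.0731
z-statistic: z = (x̄ - μ₀)/SE = (62.00 - 56)/2.0731 = 2.8942
Critical value: ±2.576
p-value = 0.0038
Decision: reject H₀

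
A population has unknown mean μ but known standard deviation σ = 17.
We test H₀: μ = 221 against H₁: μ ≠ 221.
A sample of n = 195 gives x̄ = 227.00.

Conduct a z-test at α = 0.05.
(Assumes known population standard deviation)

Standard error: SE = σ/√n = 17/√195 = 1.2174
z-statistic: z = (x̄ - μ₀)/SE = (227.00 - 221)/1.2174 = 4.9285
Critical value: ±1.960
p-value < 0.0001
Decision: reject H₀

Answer: z = 4.9285, reject H₀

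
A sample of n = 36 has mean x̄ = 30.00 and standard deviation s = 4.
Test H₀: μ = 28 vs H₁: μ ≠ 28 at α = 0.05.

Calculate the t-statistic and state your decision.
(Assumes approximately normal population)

df = n - 1 = 35
SE = s/√n = 4/√36 = 0.6667
t = (x̄ - μ₀)/SE = (30.00 - 28)/0.6667 = 2.9999
Critical value: t_{0.025,35} = ±2.030
p-value ≈ 0.0050
Decision: reject H₀

Answer: t = 2.9999, reject H₀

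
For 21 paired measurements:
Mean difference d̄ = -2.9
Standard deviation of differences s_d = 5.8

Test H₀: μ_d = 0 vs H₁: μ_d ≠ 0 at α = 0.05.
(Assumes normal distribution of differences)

df = n - 1 = 20
SE = s_d/√n = 5.8/√21 = 1.2657
t = d̄/SE = -2.9/1.2657 = -2.2912
Critical value: t_{0.025,20} = ±2.086
p-value ≈ 0.0329
Decision: reject H₀

Answer: t = -2.2912, reject H₀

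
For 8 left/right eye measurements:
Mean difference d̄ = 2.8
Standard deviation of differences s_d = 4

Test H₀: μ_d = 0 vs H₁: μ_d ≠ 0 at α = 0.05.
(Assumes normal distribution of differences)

df = n - 1 = 7
SE = s_d/√n = 4/√8 = 1.4142
t = d̄/SE = 2.8/1.4142 = 1.9799
Critical value: t_{0.025,7} = ±2.365
p-value ≈ 0.0882
Decision: fail to reject H₀

Answer: t = 1.9799, fail to reject H₀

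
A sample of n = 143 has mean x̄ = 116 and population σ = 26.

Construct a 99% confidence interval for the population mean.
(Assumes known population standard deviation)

Answer: (110.3993, 121.6007)

Derivation:
Confidence level: 99%, α = 0.01
z_0.005 = 2.576
SE = σ/√n = 26/√143 = 2.1742
Margin of error = 2.576 × 2.1742 = 5.6007
CI: x̄ ± margin = 116 ± 5.6007
CI: (110.3993, 121.6007)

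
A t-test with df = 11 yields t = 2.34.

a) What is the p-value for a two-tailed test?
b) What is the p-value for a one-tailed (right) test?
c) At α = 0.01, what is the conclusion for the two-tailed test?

Answer: a) 0.0392, b) 0.0196, c) fail to reject H₀

Derivation:
Using t-distribution with df = 11:
a) Two-tailed: p = 2×P(T > 2.34) = 0.0392
b) One-tailed: p = P(T > 2.34) = 0.0196
c) 0.0392 ≥ 0.01, fail to reject H₀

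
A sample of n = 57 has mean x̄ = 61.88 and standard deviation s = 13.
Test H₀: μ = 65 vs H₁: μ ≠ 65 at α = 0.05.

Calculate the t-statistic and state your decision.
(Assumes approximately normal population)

df = n - 1 = 56
SE = s/√n = 13/√57 = 1.7219
t = (x̄ - μ₀)/SE = (61.88 - 65)/1.7219 = -1.8120
Critical value: t_{0.025,56} = ±2.003
p-value ≈ 0.0753
Decision: fail to reject H₀

Answer: t = -1.8120, fail to reject H₀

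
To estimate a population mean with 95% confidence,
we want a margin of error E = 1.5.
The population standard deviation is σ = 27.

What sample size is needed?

Answer: n = 1245

Derivation:
z_0.025 = 1.960
n = (z×σ/E)² = (1.960×27/1.5)²
n = 1244.6784
Round up: n = 1245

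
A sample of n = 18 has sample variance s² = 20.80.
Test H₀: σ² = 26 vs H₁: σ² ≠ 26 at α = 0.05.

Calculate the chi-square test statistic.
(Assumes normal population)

Answer: χ² = 13.6000, fail to reject H₀

Derivation:
df = n - 1 = 17
χ² = (n-1)s²/σ₀² = 17×20.80/26 = 13.6000
Critical values: χ²_{0.975,17} = 7.564, χ²_{0.025,17} = 30.191
Rejection region: χ² < 7.564 or χ² > 30.191
Decision: fail to reject H₀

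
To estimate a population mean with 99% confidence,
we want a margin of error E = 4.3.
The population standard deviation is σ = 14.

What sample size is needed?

Answer: n = 71

Derivation:
z_0.005 = 2.576
n = (z×σ/E)² = (2.576×14/4.3)²
n = 70.3414
Round up: n = 71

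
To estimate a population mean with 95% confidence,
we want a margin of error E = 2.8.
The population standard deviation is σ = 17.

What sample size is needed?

Answer: n = 142

Derivation:
z_0.025 = 1.960
n = (z×σ/E)² = (1.960×17/2.8)²
n = 141.6100
Round up: n = 142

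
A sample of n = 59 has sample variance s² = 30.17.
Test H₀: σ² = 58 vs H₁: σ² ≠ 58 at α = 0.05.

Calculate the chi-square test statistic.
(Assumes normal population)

Answer: χ² = 30.1700, reject H₀

Derivation:
df = n - 1 = 58
χ² = (n-1)s²/σ₀² = 58×30.17/58 = 30.1700
Critical values: χ²_{0.975,58} = 38.844, χ²_{0.025,58} = 80.936
Rejection region: χ² < 38.844 or χ² > 80.936
Decision: reject H₀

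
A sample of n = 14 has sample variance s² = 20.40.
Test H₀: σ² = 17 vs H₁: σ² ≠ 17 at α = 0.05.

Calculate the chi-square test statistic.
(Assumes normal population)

Answer: χ² = 15.6000, fail to reject H₀

Derivation:
df = n - 1 = 13
χ² = (n-1)s²/σ₀² = 13×20.40/17 = 15.6000
Critical values: χ²_{0.975,13} = 5.009, χ²_{0.025,13} = 24.736
Rejection region: χ² < 5.009 or χ² > 24.736
Decision: fail to reject H₀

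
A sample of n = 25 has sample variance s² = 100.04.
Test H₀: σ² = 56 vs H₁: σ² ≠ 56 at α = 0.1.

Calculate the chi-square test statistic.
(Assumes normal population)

df = n - 1 = 24
χ² = (n-1)s²/σ₀² = 24×100.04/56 = 42.8743
Critical values: χ²_{0.95,24} = 13.848, χ²_{0.05,24} = 36.415
Rejection region: χ² < 13.848 or χ² > 36.415
Decision: reject H₀

Answer: χ² = 42.8743, reject H₀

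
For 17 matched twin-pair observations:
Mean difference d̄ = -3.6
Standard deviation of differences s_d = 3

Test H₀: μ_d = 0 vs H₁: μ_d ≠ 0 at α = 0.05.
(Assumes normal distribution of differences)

Answer: t = -4.9478, reject H₀

Derivation:
df = n - 1 = 16
SE = s_d/√n = 3/√17 = 0.7276
t = d̄/SE = -3.6/0.7276 = -4.9478
Critical value: t_{0.025,16} = ±2.120
p-value ≈ 0.0001
Decision: reject H₀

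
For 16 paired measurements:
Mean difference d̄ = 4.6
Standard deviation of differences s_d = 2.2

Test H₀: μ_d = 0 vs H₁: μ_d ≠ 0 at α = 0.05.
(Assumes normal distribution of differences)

Answer: t = 8.3636, reject H₀

Derivation:
df = n - 1 = 15
SE = s_d/√n = 2.2/√16 = 0.5500
t = d̄/SE = 4.6/0.5500 = 8.3636
Critical value: t_{0.025,15} = ±2.131
p-value < 0.0001
Decision: reject H₀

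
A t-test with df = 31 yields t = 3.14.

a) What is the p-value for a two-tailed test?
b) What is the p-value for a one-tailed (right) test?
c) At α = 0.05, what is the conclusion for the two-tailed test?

Using t-distribution with df = 31:
a) Two-tailed: p = 2×P(T > 3.14) = 0.0037
b) One-tailed: p = P(T > 3.14) = 0.0018
c) 0.0037 < 0.05, reject H₀

Answer: a) 0.0037, b) 0.0018, c) reject H₀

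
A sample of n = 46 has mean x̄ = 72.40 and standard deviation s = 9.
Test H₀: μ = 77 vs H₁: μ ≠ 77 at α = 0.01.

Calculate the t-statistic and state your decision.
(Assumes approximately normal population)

Answer: t = -3.4665, reject H₀

Derivation:
df = n - 1 = 45
SE = s/√n = 9/√46 = 1.3270
t = (x̄ - μ₀)/SE = (72.40 - 77)/1.3270 = -3.4665
Critical value: t_{0.005,45} = ±2.690
p-value ≈ 0.0012
Decision: reject H₀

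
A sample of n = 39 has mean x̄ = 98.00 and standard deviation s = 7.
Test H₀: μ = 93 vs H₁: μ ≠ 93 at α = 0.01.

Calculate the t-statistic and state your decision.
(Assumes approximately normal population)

df = n - 1 = 38
SE = s/√n = 7/√39 = 1.1209
t = (x̄ - μ₀)/SE = (98.00 - 93)/1.1209 = 4.4607
Critical value: t_{0.005,38} = ±2.712
p-value ≈ 0.0001
Decision: reject H₀

Answer: t = 4.4607, reject H₀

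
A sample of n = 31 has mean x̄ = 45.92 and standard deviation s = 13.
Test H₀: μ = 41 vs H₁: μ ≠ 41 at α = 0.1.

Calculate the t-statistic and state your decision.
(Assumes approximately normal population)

df = n - 1 = 30
SE = s/√n = 13/√31 = 2.3349
t = (x̄ - μ₀)/SE = (45.92 - 41)/2.3349 = 2.1072
Critical value: t_{0.05,30} = ±1.697
p-value ≈ 0.0436
Decision: reject H₀

Answer: t = 2.1072, reject H₀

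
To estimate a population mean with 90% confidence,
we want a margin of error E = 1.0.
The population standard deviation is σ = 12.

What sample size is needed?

Answer: n = 390

Derivation:
z_0.05 = 1.645
n = (z×σ/E)² = (1.645×12/1.0)²
n = 389.6676
Round up: n = 390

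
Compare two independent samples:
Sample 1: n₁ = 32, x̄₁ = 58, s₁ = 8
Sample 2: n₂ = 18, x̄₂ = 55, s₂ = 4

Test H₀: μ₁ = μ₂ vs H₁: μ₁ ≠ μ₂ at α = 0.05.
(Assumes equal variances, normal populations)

Answer: t = 1.4852, fail to reject H₀

Derivation:
Pooled variance: s²_p = [31×8² + 17×4²]/(48) = 47.0000
s_p = 6.8557
SE = s_p×√(1/n₁ + 1/n₂) = 6.8557×√(1/32 + 1/18) = 2.0199
t = (x̄₁ - x̄₂)/SE = (58 - 55)/2.0199 = 1.4852
df = 48, t-critical = ±2.011
Decision: fail to reject H₀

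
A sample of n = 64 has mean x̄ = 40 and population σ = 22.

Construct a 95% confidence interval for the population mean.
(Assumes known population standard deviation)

Answer: (34.6100, 45.3900)

Derivation:
Confidence level: 95%, α = 0.05
z_0.025 = 1.960
SE = σ/√n = 22/√64 = 2.7500
Margin of error = 1.960 × 2.7500 = 5.3900
CI: x̄ ± margin = 40 ± 5.3900
CI: (34.6100, 45.3900)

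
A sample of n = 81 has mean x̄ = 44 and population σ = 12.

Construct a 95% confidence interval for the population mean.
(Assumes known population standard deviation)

Answer: (41.3867, 46.6133)

Derivation:
Confidence level: 95%, α = 0.05
z_0.025 = 1.960
SE = σ/√n = 12/√81 = 1.3333
Margin of error = 1.960 × 1.3333 = 2.6133
CI: x̄ ± margin = 44 ± 2.6133
CI: (41.3867, 46.6133)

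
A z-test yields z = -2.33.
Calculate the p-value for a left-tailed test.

Answer: p-value ≈ 0.0099

Derivation:
For z = -2.33:
p = P(Z < -2.33) = Φ(-2.33) = 0.0099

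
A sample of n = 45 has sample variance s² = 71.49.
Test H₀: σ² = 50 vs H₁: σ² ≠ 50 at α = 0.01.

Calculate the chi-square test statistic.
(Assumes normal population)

Answer: χ² = 62.9112, fail to reject H₀

Derivation:
df = n - 1 = 44
χ² = (n-1)s²/σ₀² = 44×71.49/50 = 62.9112
Critical values: χ²_{0.995,44} = 23.584, χ²_{0.005,44} = 71.893
Rejection region: χ² < 23.584 or χ² > 71.893
Decision: fail to reject H₀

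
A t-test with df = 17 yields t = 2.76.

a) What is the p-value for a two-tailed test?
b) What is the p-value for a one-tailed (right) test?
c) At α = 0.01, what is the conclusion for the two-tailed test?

Answer: a) 0.0134, b) 0.0067, c) fail to reject H₀

Derivation:
Using t-distribution with df = 17:
a) Two-tailed: p = 2×P(T > 2.76) = 0.0134
b) One-tailed: p = P(T > 2.76) = 0.0067
c) 0.0134 ≥ 0.01, fail to reject H₀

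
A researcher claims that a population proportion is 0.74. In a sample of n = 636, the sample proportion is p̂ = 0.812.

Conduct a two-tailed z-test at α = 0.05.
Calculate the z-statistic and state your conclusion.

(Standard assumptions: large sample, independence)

H₀: p = 0.74, H₁: p ≠ 0.74
Standard error: SE = √(p₀(1-p₀)/n) = √(0.74×0.26/636) = 0.017393
z-statistic: z = (p̂ - p₀)/SE = (0.812 - 0.74)/0.017393 = 4.1396
Critical value: z_0.025 = ±1.960
p-value < 0.0001
Decision: reject H₀ at α = 0.05

Answer: z = 4.1396, reject H₀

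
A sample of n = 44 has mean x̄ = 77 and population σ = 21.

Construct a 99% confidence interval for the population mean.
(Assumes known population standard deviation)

Confidence level: 99%, α = 0.01
z_0.005 = 2.576
SE = σ/√n = 21/√44 = 3.1659
Margin of error = 2.576 × 3.1659 = 8.1554
CI: x̄ ± margin = 77 ± 8.1554
CI: (68.8446, 85.1554)

Answer: (68.8446, 85.1554)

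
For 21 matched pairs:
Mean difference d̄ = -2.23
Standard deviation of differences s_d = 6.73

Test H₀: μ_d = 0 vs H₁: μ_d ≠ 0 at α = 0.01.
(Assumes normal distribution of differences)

df = n - 1 = 20
SE = s_d/√n = 6.73/√21 = 1.4686
t = d̄/SE = -2.23/1.4686 = -1.5185
Critical value: t_{0.005,20} = ±2.845
p-value ≈ 0.1445
Decision: fail to reject H₀

Answer: t = -1.5185, fail to reject H₀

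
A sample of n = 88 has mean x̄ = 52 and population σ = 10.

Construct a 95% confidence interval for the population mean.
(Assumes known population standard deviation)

Confidence level: 95%, α = 0.05
z_0.025 = 1.960
SE = σ/√n = 10/√88 = 1.0660
Margin of error = 1.960 × 1.0660 = 2.0894
CI: x̄ ± margin = 52 ± 2.0894
CI: (49.9106, 54.0894)

Answer: (49.9106, 54.0894)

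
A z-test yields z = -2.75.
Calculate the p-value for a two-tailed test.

Answer: p-value ≈ 0.0060

Derivation:
For z = -2.75:
p = 2×P(Z > |-2.75|) = 2×(1 - Φ(2.75)) = 0.0060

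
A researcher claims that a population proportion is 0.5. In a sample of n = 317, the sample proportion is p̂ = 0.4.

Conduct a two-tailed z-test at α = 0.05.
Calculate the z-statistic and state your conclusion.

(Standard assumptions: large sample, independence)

H₀: p = 0.5, H₁: p ≠ 0.5
Standard error: SE = √(p₀(1-p₀)/n) = √(0.5×0.5/317) = 0.028083
z-statistic: z = (p̂ - p₀)/SE = (0.4 - 0.5)/0.028083 = -3.5609
Critical value: z_0.025 = ±1.960
p-value = 0.0004
Decision: reject H₀ at α = 0.05

Answer: z = -3.5609, reject H₀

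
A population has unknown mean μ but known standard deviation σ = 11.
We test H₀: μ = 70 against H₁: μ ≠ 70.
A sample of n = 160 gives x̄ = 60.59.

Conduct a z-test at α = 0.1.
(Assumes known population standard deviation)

Answer: z = -10.8211, reject H₀

Derivation:
Standard error: SE = σ/√n = 11/√160 = 0.8696
z-statistic: z = (x̄ - μ₀)/SE = (60.59 - 70)/0.8696 = -10.8211
Critical value: ±1.645
p-value < 0.0001
Decision: reject H₀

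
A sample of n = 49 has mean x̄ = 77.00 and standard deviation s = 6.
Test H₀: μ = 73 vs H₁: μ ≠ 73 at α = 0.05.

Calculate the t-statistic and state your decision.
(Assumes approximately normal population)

df = n - 1 = 48
SE = s/√n = 6/√49 = 0.8571
t = (x̄ - μ₀)/SE = (77.00 - 73)/0.8571 = 4.6669
Critical value: t_{0.025,48} = ±2.011
p-value < 0.0001
Decision: reject H₀

Answer: t = 4.6669, reject H₀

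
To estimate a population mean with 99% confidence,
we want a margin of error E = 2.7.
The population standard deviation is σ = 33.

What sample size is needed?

Answer: n = 992

Derivation:
z_0.005 = 2.576
n = (z×σ/E)² = (2.576×33/2.7)²
n = 991.2702
Round up: n = 992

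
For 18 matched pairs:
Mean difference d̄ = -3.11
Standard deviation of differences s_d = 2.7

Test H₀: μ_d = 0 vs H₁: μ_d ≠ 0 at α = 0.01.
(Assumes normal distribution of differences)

Answer: t = -4.8869, reject H₀

Derivation:
df = n - 1 = 17
SE = s_d/√n = 2.7/√18 = 0.6364
t = d̄/SE = -3.11/0.6364 = -4.8869
Critical value: t_{0.005,17} = ±2.898
p-value ≈ 0.0001
Decision: reject H₀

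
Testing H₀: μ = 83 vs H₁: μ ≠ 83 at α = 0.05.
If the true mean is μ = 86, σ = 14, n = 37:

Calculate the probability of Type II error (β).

Answer: β ≈ 0.7437

Derivation:
SE = σ/√n = 14/√37 = 2.3016
Critical values: μ₀ ± z_0.025×SE = 83 ± 1.960×2.3016
Acceptance region: (78.4889, 87.5111)
Under H₁ (μ = 86): z_high = (87.5111 - 86)/2.3016 = 0.6565, z_low = (78.4889 - 86)/2.3016 = -3.2634
β = P(not reject | H₁) = Φ(0.6565) - Φ(-3.2634) ≈ 0.7437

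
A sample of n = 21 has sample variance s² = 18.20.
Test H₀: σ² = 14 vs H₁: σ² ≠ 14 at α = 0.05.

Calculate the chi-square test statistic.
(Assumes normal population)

Answer: χ² = 26.0000, fail to reject H₀

Derivation:
df = n - 1 = 20
χ² = (n-1)s²/σ₀² = 20×18.20/14 = 26.0000
Critical values: χ²_{0.975,20} = 9.591, χ²_{0.025,20} = 34.170
Rejection region: χ² < 9.591 or χ² > 34.170
Decision: fail to reject H₀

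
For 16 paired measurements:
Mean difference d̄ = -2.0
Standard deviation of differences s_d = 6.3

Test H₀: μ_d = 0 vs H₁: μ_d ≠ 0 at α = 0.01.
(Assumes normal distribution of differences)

Answer: t = -1.2698, fail to reject H₀

Derivation:
df = n - 1 = 15
SE = s_d/√n = 6.3/√16 = 1.5750
t = d̄/SE = -2.0/1.5750 = -1.2698
Critical value: t_{0.005,15} = ±2.947
p-value ≈ 0.2235
Decision: fail to reject H₀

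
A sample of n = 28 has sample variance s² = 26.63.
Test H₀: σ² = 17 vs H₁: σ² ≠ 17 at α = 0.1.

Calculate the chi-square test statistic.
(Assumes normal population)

df = n - 1 = 27
χ² = (n-1)s²/σ₀² = 27×26.63/17 = 42.2947
Critical values: χ²_{0.95,27} = 16.151, χ²_{0.05,27} = 40.113
Rejection region: χ² < 16.151 or χ² > 40.113
Decision: reject H₀

Answer: χ² = 42.2947, reject H₀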